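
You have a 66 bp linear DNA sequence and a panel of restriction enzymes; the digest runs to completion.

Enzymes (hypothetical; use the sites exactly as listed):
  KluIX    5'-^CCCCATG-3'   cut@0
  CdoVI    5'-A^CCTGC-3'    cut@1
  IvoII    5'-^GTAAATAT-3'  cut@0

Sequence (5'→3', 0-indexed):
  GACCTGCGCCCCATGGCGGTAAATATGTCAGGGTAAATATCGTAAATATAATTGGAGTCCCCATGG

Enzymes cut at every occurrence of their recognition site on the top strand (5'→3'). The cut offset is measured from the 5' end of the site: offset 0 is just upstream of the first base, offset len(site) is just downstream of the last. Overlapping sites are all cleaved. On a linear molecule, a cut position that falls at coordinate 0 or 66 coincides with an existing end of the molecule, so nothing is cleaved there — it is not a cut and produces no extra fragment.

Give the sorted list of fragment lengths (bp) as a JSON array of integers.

[2,6,8,9,10,14,17]

Site scan:
  KluIX CCCCATG/0: at [8, 58] ⇒ [8, 58]
  CdoVI ACCTGC/1: at [1] ⇒ [2]
  IvoII GTAAATAT/0: at [18, 32, 41] ⇒ [18, 32, 41]

Pooled cuts: [2, 8, 18, 32, 41, 58]

Fragment lengths:
  [0,2): 2 bp
  [2,8): 6 bp
  [8,18): 10 bp
  [18,32): 14 bp
  [32,41): 9 bp
  [41,58): 17 bp
  [58,66): 8 bp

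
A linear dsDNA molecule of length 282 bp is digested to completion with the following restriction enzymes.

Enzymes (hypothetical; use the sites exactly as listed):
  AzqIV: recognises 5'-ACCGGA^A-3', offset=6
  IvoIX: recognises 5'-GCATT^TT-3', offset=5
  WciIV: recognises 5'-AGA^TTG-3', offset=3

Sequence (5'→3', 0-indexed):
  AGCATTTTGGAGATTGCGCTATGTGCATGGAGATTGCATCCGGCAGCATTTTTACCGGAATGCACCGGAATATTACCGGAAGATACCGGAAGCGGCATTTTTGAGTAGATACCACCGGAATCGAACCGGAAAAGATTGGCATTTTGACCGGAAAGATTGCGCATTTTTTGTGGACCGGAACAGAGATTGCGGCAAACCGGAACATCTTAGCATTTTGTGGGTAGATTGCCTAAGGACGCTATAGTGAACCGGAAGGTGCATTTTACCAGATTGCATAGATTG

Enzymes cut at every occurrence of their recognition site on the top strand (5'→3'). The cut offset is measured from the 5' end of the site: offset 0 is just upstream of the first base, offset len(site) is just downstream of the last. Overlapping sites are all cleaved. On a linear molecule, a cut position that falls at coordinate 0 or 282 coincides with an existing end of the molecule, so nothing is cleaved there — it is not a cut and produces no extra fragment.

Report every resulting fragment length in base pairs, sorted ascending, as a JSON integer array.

Per-enzyme occurrences:
  AzqIV (ACCGGAA, off=6): starts [53, 63, 74, 84, 113, 124, 146, 173, 195, 247] → cuts [59, 69, 80, 90, 119, 130, 152, 179, 201, 253]
  IvoIX (GCATTTT, off=5): starts [1, 45, 94, 138, 160, 209, 257] → cuts [6, 50, 99, 143, 165, 214, 262]
  WciIV (AGATTG, off=3): starts [10, 30, 132, 153, 183, 222, 267, 276] → cuts [13, 33, 135, 156, 186, 225, 270, 279]

Pooled cuts: [6, 13, 33, 50, 59, 69, 80, 90, 99, 119, 130, 135, 143, 152, 156, 165, 179, 186, 201, 214, 225, 253, 262, 270, 279]

Fragments:
  [0,6): 6 bp
  [6,13): 7 bp
  [13,33): 20 bp
  [33,50): 17 bp
  [50,59): 9 bp
  [59,69): 10 bp
  [69,80): 11 bp
  [80,90): 10 bp
  [90,99): 9 bp
  [99,119): 20 bp
  [119,130): 11 bp
  [130,135): 5 bp
  [135,143): 8 bp
  [143,152): 9 bp
  [152,156): 4 bp
  [156,165): 9 bp
  [165,179): 14 bp
  [179,186): 7 bp
  [186,201): 15 bp
  [201,214): 13 bp
  [214,225): 11 bp
  [225,253): 28 bp
  [253,262): 9 bp
  [262,270): 8 bp
  [270,279): 9 bp
  [279,282): 3 bp

[3,4,5,6,7,7,8,8,9,9,9,9,9,9,10,10,11,11,11,13,14,15,17,20,20,28]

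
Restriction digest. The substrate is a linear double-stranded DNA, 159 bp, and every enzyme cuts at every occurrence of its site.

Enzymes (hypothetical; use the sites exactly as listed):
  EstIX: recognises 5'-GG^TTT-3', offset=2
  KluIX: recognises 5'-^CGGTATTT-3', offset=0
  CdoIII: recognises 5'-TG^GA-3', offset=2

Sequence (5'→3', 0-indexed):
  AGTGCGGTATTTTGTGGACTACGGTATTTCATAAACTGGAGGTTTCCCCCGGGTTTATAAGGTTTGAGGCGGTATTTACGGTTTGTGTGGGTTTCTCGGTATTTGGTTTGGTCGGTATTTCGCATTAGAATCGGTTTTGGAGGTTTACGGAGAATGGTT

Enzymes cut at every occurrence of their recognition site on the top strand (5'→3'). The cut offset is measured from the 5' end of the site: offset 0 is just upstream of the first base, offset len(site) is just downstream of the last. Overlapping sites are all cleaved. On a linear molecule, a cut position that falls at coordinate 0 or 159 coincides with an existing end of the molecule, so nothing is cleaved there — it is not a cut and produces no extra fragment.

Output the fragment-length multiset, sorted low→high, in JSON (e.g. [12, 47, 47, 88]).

Per-enzyme occurrences:
  EstIX GGTTT/2: at [40, 51, 60, 79, 89, 104, 132, 141] ⇒ [42, 53, 62, 81, 91, 106, 134, 143]
  KluIX CGGTATTT/0: at [4, 21, 69, 96, 112] ⇒ [4, 21, 69, 96, 112]
  CdoIII TGGA/2: at [14, 36, 137] ⇒ [16, 38, 139]

All cut coordinates (distinct, sorted): [4, 16, 21, 38, 42, 53, 62, 69, 81, 91, 96, 106, 112, 134, 139, 143]

Fragments:
  [0,4): 4 bp
  [4,16): 12 bp
  [16,21): 5 bp
  [21,38): 17 bp
  [38,42): 4 bp
  [42,53): 11 bp
  [53,62): 9 bp
  [62,69): 7 bp
  [69,81): 12 bp
  [81,91): 10 bp
  [91,96): 5 bp
  [96,106): 10 bp
  [106,112): 6 bp
  [112,134): 22 bp
  [134,139): 5 bp
  [139,143): 4 bp
  [143,159): 16 bp

[4,4,4,5,5,5,6,7,9,10,10,11,12,12,16,17,22]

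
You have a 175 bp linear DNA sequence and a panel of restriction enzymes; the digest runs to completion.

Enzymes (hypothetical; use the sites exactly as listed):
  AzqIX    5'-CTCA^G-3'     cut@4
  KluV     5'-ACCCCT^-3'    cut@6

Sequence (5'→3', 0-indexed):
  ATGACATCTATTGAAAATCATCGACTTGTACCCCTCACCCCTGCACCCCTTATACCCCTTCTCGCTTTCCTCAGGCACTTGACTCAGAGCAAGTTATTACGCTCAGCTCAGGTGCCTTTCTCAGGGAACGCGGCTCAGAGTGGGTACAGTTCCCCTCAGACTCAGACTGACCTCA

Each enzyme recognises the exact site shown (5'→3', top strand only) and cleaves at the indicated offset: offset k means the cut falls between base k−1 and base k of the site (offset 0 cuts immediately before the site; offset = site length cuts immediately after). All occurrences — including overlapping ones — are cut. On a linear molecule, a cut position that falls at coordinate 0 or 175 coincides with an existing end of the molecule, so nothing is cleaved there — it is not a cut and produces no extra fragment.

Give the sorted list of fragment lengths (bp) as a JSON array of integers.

Per-enzyme occurrences:
  AzqIX (CTCAG, off=4): starts [69, 82, 101, 106, 119, 133, 154, 160] → cuts [73, 86, 105, 110, 123, 137, 158, 164]
  KluV (ACCCCT, off=6): starts [29, 36, 44, 53] → cuts [35, 42, 50, 59]

Pooled cuts: [35, 42, 50, 59, 73, 86, 105, 110, 123, 137, 158, 164]

Fragments:
  [0,35): 35 bp
  [35,42): 7 bp
  [42,50): 8 bp
  [50,59): 9 bp
  [59,73): 14 bp
  [73,86): 13 bp
  [86,105): 19 bp
  [105,110): 5 bp
  [110,123): 13 bp
  [123,137): 14 bp
  [137,158): 21 bp
  [158,164): 6 bp
  [164,175): 11 bp

[5,6,7,8,9,11,13,13,14,14,19,21,35]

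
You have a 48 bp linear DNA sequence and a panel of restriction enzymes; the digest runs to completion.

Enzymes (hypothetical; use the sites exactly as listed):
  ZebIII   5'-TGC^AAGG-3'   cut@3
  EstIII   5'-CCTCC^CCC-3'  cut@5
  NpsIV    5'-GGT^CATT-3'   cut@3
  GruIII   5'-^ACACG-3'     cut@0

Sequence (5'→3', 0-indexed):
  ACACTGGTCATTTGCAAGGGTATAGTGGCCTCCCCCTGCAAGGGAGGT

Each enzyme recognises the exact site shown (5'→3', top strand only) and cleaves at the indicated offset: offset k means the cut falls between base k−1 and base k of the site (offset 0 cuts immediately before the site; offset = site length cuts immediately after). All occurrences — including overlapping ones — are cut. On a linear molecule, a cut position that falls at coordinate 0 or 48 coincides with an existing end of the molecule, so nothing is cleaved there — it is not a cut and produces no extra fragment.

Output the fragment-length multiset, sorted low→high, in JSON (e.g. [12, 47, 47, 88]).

[6,7,8,9,18]

Per-enzyme occurrences:
  ZebIII TGCAAGG/3: at [12, 36] ⇒ [15, 39]
  EstIII CCTCCCCC/5: at [28] ⇒ [33]
  NpsIV GGTCATT/3: at [5] ⇒ [8]
  GruIII (ACACG, off=0): no sites

All cut coordinates (distinct, sorted): [8, 15, 33, 39]

Fragments:
  [0,8): 8 bp
  [8,15): 7 bp
  [15,33): 18 bp
  [33,39): 6 bp
  [39,48): 9 bp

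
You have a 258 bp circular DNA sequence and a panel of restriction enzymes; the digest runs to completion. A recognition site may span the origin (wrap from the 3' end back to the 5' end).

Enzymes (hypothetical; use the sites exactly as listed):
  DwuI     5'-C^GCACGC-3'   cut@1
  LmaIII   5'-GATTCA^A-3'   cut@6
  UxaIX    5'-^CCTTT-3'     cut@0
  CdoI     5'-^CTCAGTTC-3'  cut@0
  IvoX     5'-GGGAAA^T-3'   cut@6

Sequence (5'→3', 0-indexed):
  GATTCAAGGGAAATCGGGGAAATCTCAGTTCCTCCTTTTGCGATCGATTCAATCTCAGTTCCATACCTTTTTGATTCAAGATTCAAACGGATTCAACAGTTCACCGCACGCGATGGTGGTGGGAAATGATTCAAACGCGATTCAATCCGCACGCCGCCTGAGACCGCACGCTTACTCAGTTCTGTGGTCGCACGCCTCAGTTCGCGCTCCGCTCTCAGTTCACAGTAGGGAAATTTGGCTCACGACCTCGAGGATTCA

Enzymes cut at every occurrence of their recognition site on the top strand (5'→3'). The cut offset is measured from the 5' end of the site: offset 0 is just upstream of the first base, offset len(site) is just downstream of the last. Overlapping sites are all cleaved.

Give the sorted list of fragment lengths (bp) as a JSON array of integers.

Per-enzyme occurrences:
  DwuI (CGCACGC, off=1): starts [104, 147, 164, 188] → cuts [105, 148, 165, 189]
  LmaIII (GATTCAA, off=6): starts [0, 45, 72, 79, 89, 127, 138] → cuts [6, 51, 78, 85, 95, 133, 144]
  UxaIX (CCTTT, off=0): starts [33, 65] → cuts [33, 65]
  CdoI (CTCAGTTC, off=0): starts [23, 53, 174, 195, 213] → cuts [23, 53, 174, 195, 213]
  IvoX (GGGAAAT, off=6): starts [7, 16, 120, 227] → cuts [13, 22, 126, 233]

Pooled cuts: [6, 13, 22, 23, 33, 51, 53, 65, 78, 85, 95, 105, 126, 133, 144, 148, 165, 174, 189, 195, 213, 233]

Fragment lengths:
  6→13: 7 bp
  13→22: 9 bp
  22→23: 1 bp
  23→33: 10 bp
  33→51: 18 bp
  51→53: 2 bp
  53→65: 12 bp
  65→78: 13 bp
  78→85: 7 bp
  85→95: 10 bp
  95→105: 10 bp
  105→126: 21 bp
  126→133: 7 bp
  133→144: 11 bp
  144→148: 4 bp
  148→165: 17 bp
  165→174: 9 bp
  174→189: 15 bp
  189→195: 6 bp
  195→213: 18 bp
  213→233: 20 bp
  233→6 (wrap): 258-233+6 = 31 bp

[1,2,4,6,7,7,7,9,9,10,10,10,11,12,13,15,17,18,18,20,21,31]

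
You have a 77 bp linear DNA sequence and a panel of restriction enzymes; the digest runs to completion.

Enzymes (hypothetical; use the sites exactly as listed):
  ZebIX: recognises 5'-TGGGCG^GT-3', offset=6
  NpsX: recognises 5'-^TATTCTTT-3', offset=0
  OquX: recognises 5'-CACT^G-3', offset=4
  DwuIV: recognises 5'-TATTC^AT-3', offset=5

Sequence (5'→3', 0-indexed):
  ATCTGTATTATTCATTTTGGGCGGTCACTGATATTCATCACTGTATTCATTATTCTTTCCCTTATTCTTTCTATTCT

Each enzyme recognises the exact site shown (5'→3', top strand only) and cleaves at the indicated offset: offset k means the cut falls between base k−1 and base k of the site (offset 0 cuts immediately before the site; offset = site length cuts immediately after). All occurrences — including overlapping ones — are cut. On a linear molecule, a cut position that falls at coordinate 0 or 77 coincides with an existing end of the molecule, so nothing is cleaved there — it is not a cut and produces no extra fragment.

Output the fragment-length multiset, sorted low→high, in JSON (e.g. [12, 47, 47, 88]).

[2,6,6,6,7,10,12,13,15]

Site scan:
  ZebIX TGGGCGGT/6: at [17] ⇒ [23]
  NpsX TATTCTTT/0: at [50, 62] ⇒ [50, 62]
  OquX CACTG/4: at [25, 38] ⇒ [29, 42]
  DwuIV TATTCAT/5: at [8, 31, 43] ⇒ [13, 36, 48]

Pooled cuts: [13, 23, 29, 36, 42, 48, 50, 62]

Fragment lengths:
  [0,13): 13 bp
  [13,23): 10 bp
  [23,29): 6 bp
  [29,36): 7 bp
  [36,42): 6 bp
  [42,48): 6 bp
  [48,50): 2 bp
  [50,62): 12 bp
  [62,77): 15 bp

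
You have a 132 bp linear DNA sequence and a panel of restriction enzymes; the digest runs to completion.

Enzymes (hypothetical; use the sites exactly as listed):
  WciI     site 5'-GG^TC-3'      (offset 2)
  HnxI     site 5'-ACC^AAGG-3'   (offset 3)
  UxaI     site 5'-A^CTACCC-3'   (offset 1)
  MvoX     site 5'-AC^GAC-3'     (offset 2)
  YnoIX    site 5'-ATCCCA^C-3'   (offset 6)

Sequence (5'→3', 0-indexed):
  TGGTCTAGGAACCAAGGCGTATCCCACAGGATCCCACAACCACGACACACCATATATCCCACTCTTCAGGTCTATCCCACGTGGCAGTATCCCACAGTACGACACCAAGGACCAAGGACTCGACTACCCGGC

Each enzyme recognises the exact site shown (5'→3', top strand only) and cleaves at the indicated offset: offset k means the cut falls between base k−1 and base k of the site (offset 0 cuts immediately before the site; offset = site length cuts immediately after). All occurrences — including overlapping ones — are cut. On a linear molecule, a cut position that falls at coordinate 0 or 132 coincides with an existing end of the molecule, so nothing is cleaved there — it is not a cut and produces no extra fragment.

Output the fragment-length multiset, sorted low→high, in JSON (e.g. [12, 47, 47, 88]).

[3,6,6,7,7,9,9,9,10,10,10,13,15,18]

Per-enzyme occurrences:
  WciI GGTC/2: at [1, 68] ⇒ [3, 70]
  HnxI ACCAAGG/3: at [10, 103, 110] ⇒ [13, 106, 113]
  UxaI ACTACCC/1: at [122] ⇒ [123]
  MvoX ACGAC/2: at [41, 98] ⇒ [43, 100]
  YnoIX ATCCCAC/6: at [20, 30, 55, 73, 88] ⇒ [26, 36, 61, 79, 94]

All cut coordinates (distinct, sorted): [3, 13, 26, 36, 43, 61, 70, 79, 94, 100, 106, 113, 123]

Fragments:
  [0,3): 3 bp
  [3,13): 10 bp
  [13,26): 13 bp
  [26,36): 10 bp
  [36,43): 7 bp
  [43,61): 18 bp
  [61,70): 9 bp
  [70,79): 9 bp
  [79,94): 15 bp
  [94,100): 6 bp
  [100,106): 6 bp
  [106,113): 7 bp
  [113,123): 10 bp
  [123,132): 9 bp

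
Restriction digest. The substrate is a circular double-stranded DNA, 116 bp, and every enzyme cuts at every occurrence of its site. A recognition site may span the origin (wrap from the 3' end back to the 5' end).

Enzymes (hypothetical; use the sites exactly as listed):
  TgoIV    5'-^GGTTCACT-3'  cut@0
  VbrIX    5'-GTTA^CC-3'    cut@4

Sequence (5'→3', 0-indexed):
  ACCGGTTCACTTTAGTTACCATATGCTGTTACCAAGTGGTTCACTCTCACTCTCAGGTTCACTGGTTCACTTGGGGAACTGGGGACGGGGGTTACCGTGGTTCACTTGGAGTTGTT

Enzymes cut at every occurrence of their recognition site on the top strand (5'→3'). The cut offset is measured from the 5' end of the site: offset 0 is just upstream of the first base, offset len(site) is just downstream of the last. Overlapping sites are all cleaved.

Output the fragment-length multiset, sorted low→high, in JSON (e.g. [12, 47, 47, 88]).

[2,4,6,8,13,15,18,19,31]

Per-enzyme occurrences:
  TgoIV (GGTTCACT, off=0): starts [3, 37, 55, 63, 98] → cuts [3, 37, 55, 63, 98]
  VbrIX (GTTACC, off=4): starts [14, 27, 90, 113] → cuts [1, 18, 31, 94]

Pooled cuts: [1, 3, 18, 31, 37, 55, 63, 94, 98]

Fragment lengths:
  1→3: 2 bp
  3→18: 15 bp
  18→31: 13 bp
  31→37: 6 bp
  37→55: 18 bp
  55→63: 8 bp
  63→94: 31 bp
  94→98: 4 bp
  98→1 (wrap): 116-98+1 = 19 bp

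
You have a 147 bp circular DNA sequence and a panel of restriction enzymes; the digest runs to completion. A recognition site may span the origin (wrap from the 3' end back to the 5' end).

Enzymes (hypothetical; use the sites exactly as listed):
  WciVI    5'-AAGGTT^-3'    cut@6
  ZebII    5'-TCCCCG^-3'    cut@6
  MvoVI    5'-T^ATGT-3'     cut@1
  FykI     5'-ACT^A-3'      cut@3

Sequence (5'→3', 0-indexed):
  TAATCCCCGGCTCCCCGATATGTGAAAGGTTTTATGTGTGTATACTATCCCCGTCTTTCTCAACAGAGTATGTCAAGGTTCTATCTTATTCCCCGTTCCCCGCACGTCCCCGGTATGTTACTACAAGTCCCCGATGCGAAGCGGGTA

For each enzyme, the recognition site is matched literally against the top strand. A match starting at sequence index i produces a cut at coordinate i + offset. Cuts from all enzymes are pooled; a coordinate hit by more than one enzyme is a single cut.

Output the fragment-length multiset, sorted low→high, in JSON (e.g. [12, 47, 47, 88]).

Scan for sites:
  WciVI AAGGTT/6: at [25, 74] ⇒ [31, 80]
  ZebII TCCCCG/6: at [3, 11, 47, 89, 96, 106, 127] ⇒ [9, 17, 53, 95, 102, 112, 133]
  MvoVI TATGT/1: at [18, 32, 68, 113] ⇒ [19, 33, 69, 114]
  FykI ACTA/3: at [43, 119] ⇒ [46, 122]

All cut coordinates (distinct, sorted): [9, 17, 19, 31, 33, 46, 53, 69, 80, 95, 102, 112, 114, 122, 133]

Fragments:
  9→17: 8 bp
  17→19: 2 bp
  19→31: 12 bp
  31→33: 2 bp
  33→46: 13 bp
  46→53: 7 bp
  53→69: 16 bp
  69→80: 11 bp
  80→95: 15 bp
  95→102: 7 bp
  102→112: 10 bp
  112→114: 2 bp
  114→122: 8 bp
  122→133: 11 bp
  133→9 (wrap): 147-133+9 = 23 bp

[2,2,2,7,7,8,8,10,11,11,12,13,15,16,23]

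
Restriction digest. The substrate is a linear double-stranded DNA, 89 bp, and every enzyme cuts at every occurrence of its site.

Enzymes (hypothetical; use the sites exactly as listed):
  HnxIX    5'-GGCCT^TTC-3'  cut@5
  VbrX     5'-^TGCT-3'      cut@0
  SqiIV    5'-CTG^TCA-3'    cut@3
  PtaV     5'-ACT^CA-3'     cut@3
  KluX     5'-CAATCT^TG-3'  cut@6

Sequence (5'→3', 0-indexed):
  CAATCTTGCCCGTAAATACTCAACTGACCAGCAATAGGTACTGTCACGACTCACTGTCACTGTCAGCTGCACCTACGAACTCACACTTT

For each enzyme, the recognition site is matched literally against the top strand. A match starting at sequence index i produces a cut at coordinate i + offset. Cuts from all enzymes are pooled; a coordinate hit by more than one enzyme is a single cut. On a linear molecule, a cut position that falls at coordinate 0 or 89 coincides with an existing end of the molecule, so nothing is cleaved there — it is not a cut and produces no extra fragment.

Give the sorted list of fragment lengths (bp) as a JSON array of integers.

Scan for sites:
  HnxIX (GGCCTTTC, off=5): no sites
  VbrX (TGCT, off=0): no sites
  SqiIV (CTGTCA, off=3): starts [40, 53, 59] → cuts [43, 56, 62]
  PtaV (ACTCA, off=3): starts [17, 48, 78] → cuts [20, 51, 81]
  KluX (CAATCTTG, off=6): starts [0] → cuts [6]

Pooled cuts: [6, 20, 43, 51, 56, 62, 81]

Fragment lengths:
  [0,6): 6 bp
  [6,20): 14 bp
  [20,43): 23 bp
  [43,51): 8 bp
  [51,56): 5 bp
  [56,62): 6 bp
  [62,81): 19 bp
  [81,89): 8 bp

[5,6,6,8,8,14,19,23]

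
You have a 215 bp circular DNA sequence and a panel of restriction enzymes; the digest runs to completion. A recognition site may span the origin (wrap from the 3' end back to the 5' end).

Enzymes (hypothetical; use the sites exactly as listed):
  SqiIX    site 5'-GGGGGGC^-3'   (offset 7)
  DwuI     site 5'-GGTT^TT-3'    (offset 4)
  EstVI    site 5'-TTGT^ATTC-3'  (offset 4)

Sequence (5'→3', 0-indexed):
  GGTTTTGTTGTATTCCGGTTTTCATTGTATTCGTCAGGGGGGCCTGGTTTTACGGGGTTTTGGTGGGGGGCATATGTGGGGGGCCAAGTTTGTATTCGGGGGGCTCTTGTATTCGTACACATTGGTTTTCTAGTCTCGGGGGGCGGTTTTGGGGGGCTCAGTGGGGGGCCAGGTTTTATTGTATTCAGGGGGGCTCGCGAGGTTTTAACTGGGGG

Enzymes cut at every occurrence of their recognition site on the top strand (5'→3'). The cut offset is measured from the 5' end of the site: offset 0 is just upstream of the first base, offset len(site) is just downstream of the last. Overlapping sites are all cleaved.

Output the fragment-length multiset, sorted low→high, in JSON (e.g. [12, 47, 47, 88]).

Scan for sites:
  SqiIX GGGGGGC/7: at [36, 64, 77, 97, 137, 150, 162, 187] ⇒ [43, 71, 84, 104, 144, 157, 169, 194]
  DwuI GGTTTT/4: at [0, 16, 45, 55, 123, 144, 171, 200] ⇒ [4, 20, 49, 59, 127, 148, 175, 204]
  EstVI TTGTATTC/4: at [7, 24, 89, 106, 178] ⇒ [11, 28, 93, 110, 182]

Pooled cuts: [4, 11, 20, 28, 43, 49, 59, 71, 84, 93, 104, 110, 127, 144, 148, 157, 169, 175, 182, 194, 204]

Fragment lengths:
  4→11: 7 bp
  11→20: 9 bp
  20→28: 8 bp
  28→43: 15 bp
  43→49: 6 bp
  49→59: 10 bp
  59→71: 12 bp
  71→84: 13 bp
  84→93: 9 bp
  93→104: 11 bp
  104→110: 6 bp
  110→127: 17 bp
  127→144: 17 bp
  144→148: 4 bp
  148→157: 9 bp
  157→169: 12 bp
  169→175: 6 bp
  175→182: 7 bp
  182→194: 12 bp
  194→204: 10 bp
  204→4 (wrap): 215-204+4 = 15 bp

[4,6,6,6,7,7,8,9,9,9,10,10,11,12,12,12,13,15,15,17,17]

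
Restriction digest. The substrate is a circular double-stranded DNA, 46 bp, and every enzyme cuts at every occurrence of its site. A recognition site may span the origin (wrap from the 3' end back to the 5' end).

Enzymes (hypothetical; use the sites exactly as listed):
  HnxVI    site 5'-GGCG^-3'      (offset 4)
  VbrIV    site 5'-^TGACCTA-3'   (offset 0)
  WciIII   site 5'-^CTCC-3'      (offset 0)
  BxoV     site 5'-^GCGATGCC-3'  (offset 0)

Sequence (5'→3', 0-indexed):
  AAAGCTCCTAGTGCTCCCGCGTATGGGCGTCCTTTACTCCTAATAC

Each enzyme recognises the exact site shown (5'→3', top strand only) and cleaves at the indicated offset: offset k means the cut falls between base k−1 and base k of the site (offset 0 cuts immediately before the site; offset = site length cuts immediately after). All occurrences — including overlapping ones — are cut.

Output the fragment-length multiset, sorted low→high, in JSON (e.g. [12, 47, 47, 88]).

Scan for sites:
  HnxVI GGCG/4: at [25] ⇒ [29]
  VbrIV (TGACCTA, off=0): no sites
  WciIII CTCC/0: at [4, 13, 36] ⇒ [4, 13, 36]
  BxoV (GCGATGCC, off=0): no sites

Pooled cuts: [4, 13, 29, 36]

Fragment lengths:
  4→13: 9 bp
  13→29: 16 bp
  29→36: 7 bp
  36→4 (wrap): 46-36+4 = 14 bp

[7,9,14,16]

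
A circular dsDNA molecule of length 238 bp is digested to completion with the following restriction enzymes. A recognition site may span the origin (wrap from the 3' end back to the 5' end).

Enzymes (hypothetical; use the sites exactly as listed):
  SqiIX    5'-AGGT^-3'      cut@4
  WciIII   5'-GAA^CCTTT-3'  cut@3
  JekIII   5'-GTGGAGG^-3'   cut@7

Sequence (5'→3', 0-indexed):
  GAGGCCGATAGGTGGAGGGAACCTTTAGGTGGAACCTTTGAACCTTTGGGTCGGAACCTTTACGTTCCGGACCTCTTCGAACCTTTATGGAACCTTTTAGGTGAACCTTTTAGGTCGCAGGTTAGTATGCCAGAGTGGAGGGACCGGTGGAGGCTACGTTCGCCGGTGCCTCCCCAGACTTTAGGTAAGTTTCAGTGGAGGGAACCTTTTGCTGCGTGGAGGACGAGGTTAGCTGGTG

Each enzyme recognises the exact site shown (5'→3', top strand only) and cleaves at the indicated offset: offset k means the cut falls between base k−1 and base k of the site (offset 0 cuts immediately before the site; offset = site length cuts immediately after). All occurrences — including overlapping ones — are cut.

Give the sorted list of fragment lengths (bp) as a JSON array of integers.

[3,3,3,4,5,7,7,8,9,9,10,10,11,12,13,14,15,18,19,25,33]

Per-enzyme occurrences:
  SqiIX (AGGT, off=4): starts [9, 26, 98, 111, 118, 182, 225] → cuts [13, 30, 102, 115, 122, 186, 229]
  WciIII (GAACCTTT, off=3): starts [18, 31, 39, 53, 78, 89, 102, 201] → cuts [21, 34, 42, 56, 81, 92, 105, 204]
  JekIII (GTGGAGG, off=7): starts [11, 134, 146, 194, 215, 235] → cuts [4, 18, 141, 153, 201, 222]

All cut coordinates (distinct, sorted): [4, 13, 18, 21, 30, 34, 42, 56, 81, 92, 102, 105, 115, 122, 141, 153, 186, 201, 204, 222, 229]

Fragment lengths:
  4→13: 9 bp
  13→18: 5 bp
  18→21: 3 bp
  21→30: 9 bp
  30→34: 4 bp
  34→42: 8 bp
  42→56: 14 bp
  56→81: 25 bp
  81→92: 11 bp
  92→102: 10 bp
  102→105: 3 bp
  105→115: 10 bp
  115→122: 7 bp
  122→141: 19 bp
  141→153: 12 bp
  153→186: 33 bp
  186→201: 15 bp
  201→204: 3 bp
  204→222: 18 bp
  222→229: 7 bp
  229→4 (wrap): 238-229+4 = 13 bp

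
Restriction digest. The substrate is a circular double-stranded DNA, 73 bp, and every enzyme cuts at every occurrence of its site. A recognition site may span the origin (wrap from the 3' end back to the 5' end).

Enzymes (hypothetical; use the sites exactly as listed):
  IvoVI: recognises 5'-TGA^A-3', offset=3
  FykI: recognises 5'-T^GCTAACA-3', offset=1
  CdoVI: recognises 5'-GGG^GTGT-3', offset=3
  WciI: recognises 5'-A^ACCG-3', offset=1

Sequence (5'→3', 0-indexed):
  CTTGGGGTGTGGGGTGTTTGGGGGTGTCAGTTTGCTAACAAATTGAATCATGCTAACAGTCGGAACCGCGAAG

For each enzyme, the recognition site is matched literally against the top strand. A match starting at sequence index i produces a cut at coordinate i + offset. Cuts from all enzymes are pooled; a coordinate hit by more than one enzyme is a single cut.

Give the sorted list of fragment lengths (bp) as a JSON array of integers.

[5,7,10,10,13,13,15]

Per-enzyme occurrences:
  IvoVI TGAA/3: at [43] ⇒ [46]
  FykI TGCTAACA/1: at [32, 50] ⇒ [33, 51]
  CdoVI GGGGTGT/3: at [3, 10, 20] ⇒ [6, 13, 23]
  WciI AACCG/1: at [63] ⇒ [64]

All cut coordinates (distinct, sorted): [6, 13, 23, 33, 46, 51, 64]

Fragments:
  6→13: 7 bp
  13→23: 10 bp
  23→33: 10 bp
  33→46: 13 bp
  46→51: 5 bp
  51→64: 13 bp
  64→6 (wrap): 73-64+6 = 15 bp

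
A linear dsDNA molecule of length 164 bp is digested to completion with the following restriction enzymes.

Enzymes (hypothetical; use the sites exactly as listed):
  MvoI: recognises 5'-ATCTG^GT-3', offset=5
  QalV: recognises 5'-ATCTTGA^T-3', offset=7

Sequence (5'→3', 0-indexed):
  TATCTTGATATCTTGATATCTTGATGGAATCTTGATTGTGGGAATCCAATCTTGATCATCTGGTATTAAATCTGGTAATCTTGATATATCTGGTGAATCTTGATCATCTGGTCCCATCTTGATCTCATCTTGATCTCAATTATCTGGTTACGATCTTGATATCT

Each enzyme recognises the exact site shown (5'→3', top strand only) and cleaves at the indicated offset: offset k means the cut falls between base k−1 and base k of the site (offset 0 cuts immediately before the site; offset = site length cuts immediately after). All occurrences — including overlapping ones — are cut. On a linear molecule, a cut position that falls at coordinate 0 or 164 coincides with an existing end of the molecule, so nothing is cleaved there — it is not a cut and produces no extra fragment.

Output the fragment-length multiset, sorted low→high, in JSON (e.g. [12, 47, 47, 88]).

Site scan:
  MvoI ATCTGGT/5: at [57, 69, 87, 105, 141] ⇒ [62, 74, 92, 110, 146]
  QalV ATCTTGAT/7: at [1, 9, 17, 28, 48, 77, 96, 115, 126, 152] ⇒ [8, 16, 24, 35, 55, 84, 103, 122, 133, 159]

Pooled cuts: [8, 16, 24, 35, 55, 62, 74, 84, 92, 103, 110, 122, 133, 146, 159]

Fragments:
  [0,8): 8 bp
  [8,16): 8 bp
  [16,24): 8 bp
  [24,35): 11 bp
  [35,55): 20 bp
  [55,62): 7 bp
  [62,74): 12 bp
  [74,84): 10 bp
  [84,92): 8 bp
  [92,103): 11 bp
  [103,110): 7 bp
  [110,122): 12 bp
  [122,133): 11 bp
  [133,146): 13 bp
  [146,159): 13 bp
  [159,164): 5 bp

[5,7,7,8,8,8,8,10,11,11,11,12,12,13,13,20]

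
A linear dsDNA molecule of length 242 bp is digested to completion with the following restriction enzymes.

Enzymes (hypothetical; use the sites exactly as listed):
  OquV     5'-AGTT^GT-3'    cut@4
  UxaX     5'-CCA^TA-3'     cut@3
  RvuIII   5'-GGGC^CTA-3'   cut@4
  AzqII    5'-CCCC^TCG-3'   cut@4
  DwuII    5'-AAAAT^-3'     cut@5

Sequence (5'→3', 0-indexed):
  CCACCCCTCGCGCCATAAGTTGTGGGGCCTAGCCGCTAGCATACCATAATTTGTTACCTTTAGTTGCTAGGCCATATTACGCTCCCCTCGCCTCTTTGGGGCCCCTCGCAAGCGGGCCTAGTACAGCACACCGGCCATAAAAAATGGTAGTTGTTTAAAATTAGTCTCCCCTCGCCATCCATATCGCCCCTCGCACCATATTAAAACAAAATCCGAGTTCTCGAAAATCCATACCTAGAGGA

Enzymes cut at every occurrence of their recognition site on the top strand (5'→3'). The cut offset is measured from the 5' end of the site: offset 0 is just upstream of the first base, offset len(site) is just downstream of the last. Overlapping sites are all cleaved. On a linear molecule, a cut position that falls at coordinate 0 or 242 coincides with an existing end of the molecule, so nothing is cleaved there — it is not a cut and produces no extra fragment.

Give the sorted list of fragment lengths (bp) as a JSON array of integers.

[3,6,7,7,7,8,8,8,9,9,10,10,11,12,13,14,16,18,18,20,28]

Site scan:
  OquV (AGTTGT, off=4): starts [17, 148] → cuts [21, 152]
  UxaX (CCATA, off=3): starts [12, 43, 71, 134, 178, 195, 228] → cuts [15, 46, 74, 137, 181, 198, 231]
  RvuIII (GGGCCTA, off=4): starts [24, 113] → cuts [28, 117]
  AzqII (CCCCTCG, off=4): starts [3, 83, 101, 167, 186] → cuts [7, 87, 105, 171, 190]
  DwuII (AAAAT, off=5): starts [140, 156, 207, 223] → cuts [145, 161, 212, 228]

All cut coordinates (distinct, sorted): [7, 15, 21, 28, 46, 74, 87, 105, 117, 137, 145, 152, 161, 171, 181, 190, 198, 212, 228, 231]

Fragment lengths:
  [0,7): 7 bp
  [7,15): 8 bp
  [15,21): 6 bp
  [21,28): 7 bp
  [28,46): 18 bp
  [46,74): 28 bp
  [74,87): 13 bp
  [87,105): 18 bp
  [105,117): 12 bp
  [117,137): 20 bp
  [137,145): 8 bp
  [145,152): 7 bp
  [152,161): 9 bp
  [161,171): 10 bp
  [171,181): 10 bp
  [181,190): 9 bp
  [190,198): 8 bp
  [198,212): 14 bp
  [212,228): 16 bp
  [228,231): 3 bp
  [231,242): 11 bp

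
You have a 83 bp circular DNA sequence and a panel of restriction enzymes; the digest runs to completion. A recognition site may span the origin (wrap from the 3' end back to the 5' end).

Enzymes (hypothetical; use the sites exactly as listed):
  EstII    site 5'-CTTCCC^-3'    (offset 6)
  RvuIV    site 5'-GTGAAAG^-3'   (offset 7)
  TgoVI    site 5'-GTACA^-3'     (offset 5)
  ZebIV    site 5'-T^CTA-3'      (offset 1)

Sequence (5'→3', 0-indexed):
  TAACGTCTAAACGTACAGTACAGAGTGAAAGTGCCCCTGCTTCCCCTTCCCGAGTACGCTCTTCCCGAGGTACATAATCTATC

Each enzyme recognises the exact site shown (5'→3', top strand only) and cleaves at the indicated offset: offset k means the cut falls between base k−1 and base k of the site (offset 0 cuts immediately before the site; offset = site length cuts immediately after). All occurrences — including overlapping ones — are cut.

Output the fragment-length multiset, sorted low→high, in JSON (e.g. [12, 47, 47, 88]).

Site scan:
  EstII (CTTCCC, off=6): starts [39, 45, 60] → cuts [45, 51, 66]
  RvuIV (GTGAAAG, off=7): starts [24] → cuts [31]
  TgoVI (GTACA, off=5): starts [12, 17, 69] → cuts [17, 22, 74]
  ZebIV (TCTA, off=1): starts [5, 77, 81] → cuts [6, 78, 82]

Pooled cuts: [6, 17, 22, 31, 45, 51, 66, 74, 78, 82]

Fragments:
  6→17: 11 bp
  17→22: 5 bp
  22→31: 9 bp
  31→45: 14 bp
  45→51: 6 bp
  51→66: 15 bp
  66→74: 8 bp
  74→78: 4 bp
  78→82: 4 bp
  82→6 (wrap): 83-82+6 = 7 bp

[4,4,5,6,7,8,9,11,14,15]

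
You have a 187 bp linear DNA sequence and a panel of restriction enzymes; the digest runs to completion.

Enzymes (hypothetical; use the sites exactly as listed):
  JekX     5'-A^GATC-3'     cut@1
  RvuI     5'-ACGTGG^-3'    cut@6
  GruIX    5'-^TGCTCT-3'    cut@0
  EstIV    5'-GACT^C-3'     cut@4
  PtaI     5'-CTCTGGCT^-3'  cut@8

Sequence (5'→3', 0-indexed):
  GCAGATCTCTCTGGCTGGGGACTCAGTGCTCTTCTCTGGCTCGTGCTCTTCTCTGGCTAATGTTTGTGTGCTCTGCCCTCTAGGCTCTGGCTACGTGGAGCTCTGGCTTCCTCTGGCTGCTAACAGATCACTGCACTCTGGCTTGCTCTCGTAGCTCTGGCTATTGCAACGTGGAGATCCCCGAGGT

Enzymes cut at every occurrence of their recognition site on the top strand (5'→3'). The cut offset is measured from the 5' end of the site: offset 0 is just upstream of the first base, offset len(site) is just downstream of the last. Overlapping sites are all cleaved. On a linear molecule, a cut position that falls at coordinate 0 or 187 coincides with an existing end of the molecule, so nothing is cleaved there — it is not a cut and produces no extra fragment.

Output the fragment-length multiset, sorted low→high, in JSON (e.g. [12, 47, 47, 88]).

Scan for sites:
  JekX (AGATC, off=1): starts [2, 124, 174] → cuts [3, 125, 175]
  RvuI (ACGTGG, off=6): starts [92, 168] → cuts [98, 174]
  GruIX (TGCTCT, off=0): starts [26, 43, 68, 143] → cuts [26, 43, 68, 143]
  EstIV (GACTC, off=4): starts [19] → cuts [23]
  PtaI (CTCTGGCT, off=8): starts [8, 33, 50, 84, 100, 110, 135, 154] → cuts [16, 41, 58, 92, 108, 118, 143, 162]

Pooled cuts: [3, 16, 23, 26, 41, 43, 58, 68, 92, 98, 108, 118, 125, 143, 162, 174, 175]

Fragments:
  [0,3): 3 bp
  [3,16): 13 bp
  [16,23): 7 bp
  [23,26): 3 bp
  [26,41): 15 bp
  [41,43): 2 bp
  [43,58): 15 bp
  [58,68): 10 bp
  [68,92): 24 bp
  [92,98): 6 bp
  [98,108): 10 bp
  [108,118): 10 bp
  [118,125): 7 bp
  [125,143): 18 bp
  [143,162): 19 bp
  [162,174): 12 bp
  [174,175): 1 bp
  [175,187): 12 bp

[1,2,3,3,6,7,7,10,10,10,12,12,13,15,15,18,19,24]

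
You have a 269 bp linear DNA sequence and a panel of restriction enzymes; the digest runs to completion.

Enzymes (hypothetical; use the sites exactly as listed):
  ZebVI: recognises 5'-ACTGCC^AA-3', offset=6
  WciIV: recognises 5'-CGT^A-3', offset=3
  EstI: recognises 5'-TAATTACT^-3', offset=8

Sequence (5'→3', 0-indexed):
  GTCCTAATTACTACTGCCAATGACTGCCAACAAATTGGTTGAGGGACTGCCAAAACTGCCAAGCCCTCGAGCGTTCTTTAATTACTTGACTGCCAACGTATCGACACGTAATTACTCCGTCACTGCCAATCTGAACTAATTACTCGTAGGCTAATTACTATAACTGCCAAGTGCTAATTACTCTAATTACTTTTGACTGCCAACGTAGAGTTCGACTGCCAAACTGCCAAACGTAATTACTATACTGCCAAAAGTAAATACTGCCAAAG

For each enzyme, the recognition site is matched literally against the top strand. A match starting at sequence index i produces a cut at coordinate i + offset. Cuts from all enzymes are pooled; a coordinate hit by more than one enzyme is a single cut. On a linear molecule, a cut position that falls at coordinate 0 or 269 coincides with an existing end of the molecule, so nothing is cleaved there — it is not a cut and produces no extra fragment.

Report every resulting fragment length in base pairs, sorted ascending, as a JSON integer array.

Site scan:
  ZebVI ACTGCCAA/6: at [12, 22, 45, 54, 88, 121, 162, 195, 214, 222, 243, 259] ⇒ [18, 28, 51, 60, 94, 127, 168, 201, 220, 228, 249, 265]
  WciIV CGTA/3: at [96, 106, 144, 203, 231] ⇒ [99, 109, 147, 206, 234]
  EstI TAATTACT/8: at [4, 78, 108, 136, 151, 174, 183, 233] ⇒ [12, 86, 116, 144, 159, 182, 191, 241]

Pooled cuts: [12, 18, 28, 51, 60, 86, 94, 99, 109, 116, 127, 144, 147, 159, 168, 182, 191, 201, 206, 220, 228, 234, 241, 249, 265]

Fragments:
  [0,12): 12 bp
  [12,18): 6 bp
  [18,28): 10 bp
  [28,51): 23 bp
  [51,60): 9 bp
  [60,86): 26 bp
  [86,94): 8 bp
  [94,99): 5 bp
  [99,109): 10 bp
  [109,116): 7 bp
  [116,127): 11 bp
  [127,144): 17 bp
  [144,147): 3 bp
  [147,159): 12 bp
  [159,168): 9 bp
  [168,182): 14 bp
  [182,191): 9 bp
  [191,201): 10 bp
  [201,206): 5 bp
  [206,220): 14 bp
  [220,228): 8 bp
  [228,234): 6 bp
  [234,241): 7 bp
  [241,249): 8 bp
  [249,265): 16 bp
  [265,269): 4 bp

[3,4,5,5,6,6,7,7,8,8,8,9,9,9,10,10,10,11,12,12,14,14,16,17,23,26]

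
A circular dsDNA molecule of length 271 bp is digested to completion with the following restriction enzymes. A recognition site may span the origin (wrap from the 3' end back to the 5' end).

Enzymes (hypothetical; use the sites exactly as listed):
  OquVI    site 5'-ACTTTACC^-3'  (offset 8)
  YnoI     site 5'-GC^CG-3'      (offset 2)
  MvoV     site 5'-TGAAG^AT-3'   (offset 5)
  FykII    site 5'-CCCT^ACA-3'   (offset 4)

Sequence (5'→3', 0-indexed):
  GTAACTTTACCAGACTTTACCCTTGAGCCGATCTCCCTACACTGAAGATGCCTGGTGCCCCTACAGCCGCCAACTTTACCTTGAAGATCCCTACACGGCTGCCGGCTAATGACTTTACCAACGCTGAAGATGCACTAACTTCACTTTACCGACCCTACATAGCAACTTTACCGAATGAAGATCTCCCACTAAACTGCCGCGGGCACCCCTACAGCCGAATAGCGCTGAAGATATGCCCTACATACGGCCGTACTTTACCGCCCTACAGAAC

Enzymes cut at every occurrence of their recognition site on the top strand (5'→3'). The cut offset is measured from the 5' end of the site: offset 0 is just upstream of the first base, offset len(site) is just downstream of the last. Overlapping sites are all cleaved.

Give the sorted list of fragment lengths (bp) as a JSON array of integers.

[5,5,5,6,6,6,7,8,9,9,9,10,10,10,10,11,13,13,15,15,16,17,17,18,21]

Per-enzyme occurrences:
  OquVI ACTTTACC/8: at [3, 13, 72, 111, 142, 164, 251] ⇒ [11, 21, 80, 119, 150, 172, 259]
  YnoI GCCG/2: at [26, 65, 100, 195, 213, 246] ⇒ [28, 67, 102, 197, 215, 248]
  MvoV TGAAGAT/5: at [42, 81, 124, 175, 225] ⇒ [47, 86, 129, 180, 230]
  FykII CCCTACA/4: at [34, 58, 88, 152, 206, 235, 260] ⇒ [38, 62, 92, 156, 210, 239, 264]

Pooled cuts: [11, 21, 28, 38, 47, 62, 67, 80, 86, 92, 102, 119, 129, 150, 156, 172, 180, 197, 210, 215, 230, 239, 248, 259, 264]

Fragments:
  11→21: 10 bp
  21→28: 7 bp
  28→38: 10 bp
  38→47: 9 bp
  47→62: 15 bp
  62→67: 5 bp
  67→80: 13 bp
  80→86: 6 bp
  86→92: 6 bp
  92→102: 10 bp
  102→119: 17 bp
  119→129: 10 bp
  129→150: 21 bp
  150→156: 6 bp
  156→172: 16 bp
  172→180: 8 bp
  180→197: 17 bp
  197→210: 13 bp
  210→215: 5 bp
  215→230: 15 bp
  230→239: 9 bp
  239→248: 9 bp
  248→259: 11 bp
  259→264: 5 bp
  264→11 (wrap): 271-264+11 = 18 bp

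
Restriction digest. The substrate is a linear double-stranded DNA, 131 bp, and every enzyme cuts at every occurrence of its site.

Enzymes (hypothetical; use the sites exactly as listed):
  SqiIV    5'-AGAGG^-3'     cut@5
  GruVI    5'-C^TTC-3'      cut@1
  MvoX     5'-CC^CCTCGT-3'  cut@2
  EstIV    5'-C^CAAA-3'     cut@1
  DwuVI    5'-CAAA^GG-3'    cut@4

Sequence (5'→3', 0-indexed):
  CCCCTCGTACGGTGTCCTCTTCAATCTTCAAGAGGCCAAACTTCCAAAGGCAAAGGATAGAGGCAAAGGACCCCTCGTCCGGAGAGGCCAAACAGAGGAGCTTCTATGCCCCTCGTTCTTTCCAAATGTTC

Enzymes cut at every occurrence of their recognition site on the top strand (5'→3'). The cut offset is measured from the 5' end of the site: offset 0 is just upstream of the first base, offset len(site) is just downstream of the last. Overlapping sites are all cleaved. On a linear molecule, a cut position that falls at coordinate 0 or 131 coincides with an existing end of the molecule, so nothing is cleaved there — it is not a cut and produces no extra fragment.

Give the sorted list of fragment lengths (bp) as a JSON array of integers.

Per-enzyme occurrences:
  SqiIV AGAGG/5: at [30, 58, 82, 93] ⇒ [35, 63, 87, 98]
  GruVI CTTC/1: at [18, 25, 40, 100] ⇒ [19, 26, 41, 101]
  MvoX CCCCTCGT/2: at [0, 70, 108] ⇒ [2, 72, 110]
  EstIV CCAAA/1: at [35, 43, 87, 121] ⇒ [36, 44, 88, 122]
  DwuVI CAAAGG/4: at [44, 50, 63] ⇒ [48, 54, 67]

All cut coordinates (distinct, sorted): [2, 19, 26, 35, 36, 41, 44, 48, 54, 63, 67, 72, 87, 88, 98, 101, 110, 122]

Fragment lengths:
  [0,2): 2 bp
  [2,19): 17 bp
  [19,26): 7 bp
  [26,35): 9 bp
  [35,36): 1 bp
  [36,41): 5 bp
  [41,44): 3 bp
  [44,48): 4 bp
  [48,54): 6 bp
  [54,63): 9 bp
  [63,67): 4 bp
  [67,72): 5 bp
  [72,87): 15 bp
  [87,88): 1 bp
  [88,98): 10 bp
  [98,101): 3 bp
  [101,110): 9 bp
  [110,122): 12 bp
  [122,131): 9 bp

[1,1,2,3,3,4,4,5,5,6,7,9,9,9,9,10,12,15,17]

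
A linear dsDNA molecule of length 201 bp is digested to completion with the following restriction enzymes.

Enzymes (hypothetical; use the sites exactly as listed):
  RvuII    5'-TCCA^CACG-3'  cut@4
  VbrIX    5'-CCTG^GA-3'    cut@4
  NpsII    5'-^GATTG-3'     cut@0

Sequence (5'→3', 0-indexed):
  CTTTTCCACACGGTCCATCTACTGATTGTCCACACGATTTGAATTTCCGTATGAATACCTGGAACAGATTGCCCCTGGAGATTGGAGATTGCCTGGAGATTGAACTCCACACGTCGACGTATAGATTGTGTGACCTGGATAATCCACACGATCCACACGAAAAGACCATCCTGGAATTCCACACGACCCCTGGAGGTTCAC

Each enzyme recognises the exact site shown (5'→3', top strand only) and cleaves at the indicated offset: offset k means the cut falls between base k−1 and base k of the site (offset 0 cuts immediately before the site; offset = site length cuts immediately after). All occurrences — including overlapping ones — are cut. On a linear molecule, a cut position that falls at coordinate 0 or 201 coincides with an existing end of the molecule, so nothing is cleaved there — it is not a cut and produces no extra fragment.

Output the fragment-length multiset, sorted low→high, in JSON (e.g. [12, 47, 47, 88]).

[2,2,5,7,8,8,9,9,9,9,9,11,11,12,14,14,15,18,29]

Per-enzyme occurrences:
  RvuII (TCCACACG, off=4): starts [4, 28, 105, 142, 151, 177] → cuts [8, 32, 109, 146, 155, 181]
  VbrIX (CCTGGA, off=4): starts [57, 73, 91, 133, 169, 188] → cuts [61, 77, 95, 137, 173, 192]
  NpsII (GATTG, off=0): starts [23, 66, 79, 86, 97, 123] → cuts [23, 66, 79, 86, 97, 123]

All cut coordinates (distinct, sorted): [8, 23, 32, 61, 66, 77, 79, 86, 95, 97, 109, 123, 137, 146, 155, 173, 181, 192]

Fragment lengths:
  [0,8): 8 bp
  [8,23): 15 bp
  [23,32): 9 bp
  [32,61): 29 bp
  [61,66): 5 bp
  [66,77): 11 bp
  [77,79): 2 bp
  [79,86): 7 bp
  [86,95): 9 bp
  [95,97): 2 bp
  [97,109): 12 bp
  [109,123): 14 bp
  [123,137): 14 bp
  [137,146): 9 bp
  [146,155): 9 bp
  [155,173): 18 bp
  [173,181): 8 bp
  [181,192): 11 bp
  [192,201): 9 bp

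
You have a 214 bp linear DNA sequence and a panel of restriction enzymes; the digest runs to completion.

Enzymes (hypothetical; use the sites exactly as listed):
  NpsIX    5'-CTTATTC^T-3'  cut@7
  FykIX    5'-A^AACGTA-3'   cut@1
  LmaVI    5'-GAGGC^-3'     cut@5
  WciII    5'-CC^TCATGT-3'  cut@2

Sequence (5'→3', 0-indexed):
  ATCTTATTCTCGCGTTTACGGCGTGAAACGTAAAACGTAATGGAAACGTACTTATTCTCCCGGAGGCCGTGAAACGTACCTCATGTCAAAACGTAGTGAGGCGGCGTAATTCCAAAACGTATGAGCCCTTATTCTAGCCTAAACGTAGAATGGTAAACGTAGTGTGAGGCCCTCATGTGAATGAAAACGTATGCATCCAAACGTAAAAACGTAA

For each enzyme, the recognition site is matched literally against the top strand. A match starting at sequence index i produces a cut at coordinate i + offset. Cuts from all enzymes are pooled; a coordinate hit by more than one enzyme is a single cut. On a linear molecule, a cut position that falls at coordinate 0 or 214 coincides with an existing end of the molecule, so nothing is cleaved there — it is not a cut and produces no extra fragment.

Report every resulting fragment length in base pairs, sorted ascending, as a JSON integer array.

Site scan:
  NpsIX (CTTATTCT, off=7): starts [2, 50, 127] → cuts [9, 57, 134]
  FykIX (AAACGTA, off=1): starts [25, 32, 43, 71, 88, 114, 140, 154, 184, 198, 206] → cuts [26, 33, 44, 72, 89, 115, 141, 155, 185, 199, 207]
  LmaVI (GAGGC, off=5): starts [62, 97, 165] → cuts [67, 102, 170]
  WciII (CCTCATGT, off=2): starts [78, 170] → cuts [80, 172]

All cut coordinates (distinct, sorted): [9, 26, 33, 44, 57, 67, 72, 80, 89, 102, 115, 134, 141, 155, 170, 172, 185, 199, 207]

Fragments:
  [0,9): 9 bp
  [9,26): 17 bp
  [26,33): 7 bp
  [33,44): 11 bp
  [44,57): 13 bp
  [57,67): 10 bp
  [67,72): 5 bp
  [72,80): 8 bp
  [80,89): 9 bp
  [89,102): 13 bp
  [102,115): 13 bp
  [115,134): 19 bp
  [134,141): 7 bp
  [141,155): 14 bp
  [155,170): 15 bp
  [170,172): 2 bp
  [172,185): 13 bp
  [185,199): 14 bp
  [199,207): 8 bp
  [207,214): 7 bp

[2,5,7,7,7,8,8,9,9,10,11,13,13,13,13,14,14,15,17,19]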